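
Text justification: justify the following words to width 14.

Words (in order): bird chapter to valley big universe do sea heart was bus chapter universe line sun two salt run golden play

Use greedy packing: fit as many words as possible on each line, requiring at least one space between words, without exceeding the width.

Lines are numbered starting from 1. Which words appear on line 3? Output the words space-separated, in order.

Line 1: ['bird', 'chapter'] (min_width=12, slack=2)
Line 2: ['to', 'valley', 'big'] (min_width=13, slack=1)
Line 3: ['universe', 'do'] (min_width=11, slack=3)
Line 4: ['sea', 'heart', 'was'] (min_width=13, slack=1)
Line 5: ['bus', 'chapter'] (min_width=11, slack=3)
Line 6: ['universe', 'line'] (min_width=13, slack=1)
Line 7: ['sun', 'two', 'salt'] (min_width=12, slack=2)
Line 8: ['run', 'golden'] (min_width=10, slack=4)
Line 9: ['play'] (min_width=4, slack=10)

Answer: universe do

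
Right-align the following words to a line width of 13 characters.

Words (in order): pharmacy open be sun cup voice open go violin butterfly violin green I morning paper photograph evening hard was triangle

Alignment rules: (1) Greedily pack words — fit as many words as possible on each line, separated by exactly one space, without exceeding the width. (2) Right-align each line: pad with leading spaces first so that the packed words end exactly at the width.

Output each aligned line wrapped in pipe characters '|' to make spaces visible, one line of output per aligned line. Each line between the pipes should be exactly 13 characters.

Line 1: ['pharmacy', 'open'] (min_width=13, slack=0)
Line 2: ['be', 'sun', 'cup'] (min_width=10, slack=3)
Line 3: ['voice', 'open', 'go'] (min_width=13, slack=0)
Line 4: ['violin'] (min_width=6, slack=7)
Line 5: ['butterfly'] (min_width=9, slack=4)
Line 6: ['violin', 'green'] (min_width=12, slack=1)
Line 7: ['I', 'morning'] (min_width=9, slack=4)
Line 8: ['paper'] (min_width=5, slack=8)
Line 9: ['photograph'] (min_width=10, slack=3)
Line 10: ['evening', 'hard'] (min_width=12, slack=1)
Line 11: ['was', 'triangle'] (min_width=12, slack=1)

Answer: |pharmacy open|
|   be sun cup|
|voice open go|
|       violin|
|    butterfly|
| violin green|
|    I morning|
|        paper|
|   photograph|
| evening hard|
| was triangle|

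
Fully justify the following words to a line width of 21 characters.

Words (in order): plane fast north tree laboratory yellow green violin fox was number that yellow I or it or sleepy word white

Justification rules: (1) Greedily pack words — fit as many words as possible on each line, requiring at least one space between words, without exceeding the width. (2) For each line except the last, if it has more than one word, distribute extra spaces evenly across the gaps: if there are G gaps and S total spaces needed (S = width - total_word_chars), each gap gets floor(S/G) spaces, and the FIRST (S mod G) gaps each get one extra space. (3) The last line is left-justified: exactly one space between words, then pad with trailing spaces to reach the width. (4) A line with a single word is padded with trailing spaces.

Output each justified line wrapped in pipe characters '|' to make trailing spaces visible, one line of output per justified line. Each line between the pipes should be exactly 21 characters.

Answer: |plane fast north tree|
|laboratory     yellow|
|green  violin fox was|
|number  that yellow I|
|or  it or sleepy word|
|white                |

Derivation:
Line 1: ['plane', 'fast', 'north', 'tree'] (min_width=21, slack=0)
Line 2: ['laboratory', 'yellow'] (min_width=17, slack=4)
Line 3: ['green', 'violin', 'fox', 'was'] (min_width=20, slack=1)
Line 4: ['number', 'that', 'yellow', 'I'] (min_width=20, slack=1)
Line 5: ['or', 'it', 'or', 'sleepy', 'word'] (min_width=20, slack=1)
Line 6: ['white'] (min_width=5, slack=16)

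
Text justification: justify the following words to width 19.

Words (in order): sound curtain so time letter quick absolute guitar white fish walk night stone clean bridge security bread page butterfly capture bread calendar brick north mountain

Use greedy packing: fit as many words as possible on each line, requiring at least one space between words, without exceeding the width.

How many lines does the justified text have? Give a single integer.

Answer: 11

Derivation:
Line 1: ['sound', 'curtain', 'so'] (min_width=16, slack=3)
Line 2: ['time', 'letter', 'quick'] (min_width=17, slack=2)
Line 3: ['absolute', 'guitar'] (min_width=15, slack=4)
Line 4: ['white', 'fish', 'walk'] (min_width=15, slack=4)
Line 5: ['night', 'stone', 'clean'] (min_width=17, slack=2)
Line 6: ['bridge', 'security'] (min_width=15, slack=4)
Line 7: ['bread', 'page'] (min_width=10, slack=9)
Line 8: ['butterfly', 'capture'] (min_width=17, slack=2)
Line 9: ['bread', 'calendar'] (min_width=14, slack=5)
Line 10: ['brick', 'north'] (min_width=11, slack=8)
Line 11: ['mountain'] (min_width=8, slack=11)
Total lines: 11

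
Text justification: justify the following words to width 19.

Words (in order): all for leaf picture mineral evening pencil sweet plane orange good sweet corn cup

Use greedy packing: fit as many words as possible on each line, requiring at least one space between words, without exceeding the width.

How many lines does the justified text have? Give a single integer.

Answer: 5

Derivation:
Line 1: ['all', 'for', 'leaf'] (min_width=12, slack=7)
Line 2: ['picture', 'mineral'] (min_width=15, slack=4)
Line 3: ['evening', 'pencil'] (min_width=14, slack=5)
Line 4: ['sweet', 'plane', 'orange'] (min_width=18, slack=1)
Line 5: ['good', 'sweet', 'corn', 'cup'] (min_width=19, slack=0)
Total lines: 5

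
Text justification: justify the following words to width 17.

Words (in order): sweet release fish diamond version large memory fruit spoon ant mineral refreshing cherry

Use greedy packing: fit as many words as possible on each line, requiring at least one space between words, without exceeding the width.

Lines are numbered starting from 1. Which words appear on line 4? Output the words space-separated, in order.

Line 1: ['sweet', 'release'] (min_width=13, slack=4)
Line 2: ['fish', 'diamond'] (min_width=12, slack=5)
Line 3: ['version', 'large'] (min_width=13, slack=4)
Line 4: ['memory', 'fruit'] (min_width=12, slack=5)
Line 5: ['spoon', 'ant', 'mineral'] (min_width=17, slack=0)
Line 6: ['refreshing', 'cherry'] (min_width=17, slack=0)

Answer: memory fruit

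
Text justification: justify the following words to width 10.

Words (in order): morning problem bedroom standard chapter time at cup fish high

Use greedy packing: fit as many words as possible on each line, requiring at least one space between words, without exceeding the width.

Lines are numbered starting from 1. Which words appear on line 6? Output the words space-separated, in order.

Answer: time at

Derivation:
Line 1: ['morning'] (min_width=7, slack=3)
Line 2: ['problem'] (min_width=7, slack=3)
Line 3: ['bedroom'] (min_width=7, slack=3)
Line 4: ['standard'] (min_width=8, slack=2)
Line 5: ['chapter'] (min_width=7, slack=3)
Line 6: ['time', 'at'] (min_width=7, slack=3)
Line 7: ['cup', 'fish'] (min_width=8, slack=2)
Line 8: ['high'] (min_width=4, slack=6)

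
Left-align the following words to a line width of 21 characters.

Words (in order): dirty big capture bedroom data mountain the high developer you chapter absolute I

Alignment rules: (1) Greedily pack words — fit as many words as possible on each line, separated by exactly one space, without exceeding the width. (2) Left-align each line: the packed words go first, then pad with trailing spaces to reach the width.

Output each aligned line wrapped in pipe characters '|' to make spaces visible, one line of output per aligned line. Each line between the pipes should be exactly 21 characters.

Line 1: ['dirty', 'big', 'capture'] (min_width=17, slack=4)
Line 2: ['bedroom', 'data', 'mountain'] (min_width=21, slack=0)
Line 3: ['the', 'high', 'developer'] (min_width=18, slack=3)
Line 4: ['you', 'chapter', 'absolute'] (min_width=20, slack=1)
Line 5: ['I'] (min_width=1, slack=20)

Answer: |dirty big capture    |
|bedroom data mountain|
|the high developer   |
|you chapter absolute |
|I                    |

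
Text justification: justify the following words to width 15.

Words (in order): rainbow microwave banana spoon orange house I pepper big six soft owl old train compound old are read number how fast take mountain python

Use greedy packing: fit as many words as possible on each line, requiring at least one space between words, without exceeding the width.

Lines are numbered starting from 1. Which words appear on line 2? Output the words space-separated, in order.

Line 1: ['rainbow'] (min_width=7, slack=8)
Line 2: ['microwave'] (min_width=9, slack=6)
Line 3: ['banana', 'spoon'] (min_width=12, slack=3)
Line 4: ['orange', 'house', 'I'] (min_width=14, slack=1)
Line 5: ['pepper', 'big', 'six'] (min_width=14, slack=1)
Line 6: ['soft', 'owl', 'old'] (min_width=12, slack=3)
Line 7: ['train', 'compound'] (min_width=14, slack=1)
Line 8: ['old', 'are', 'read'] (min_width=12, slack=3)
Line 9: ['number', 'how', 'fast'] (min_width=15, slack=0)
Line 10: ['take', 'mountain'] (min_width=13, slack=2)
Line 11: ['python'] (min_width=6, slack=9)

Answer: microwave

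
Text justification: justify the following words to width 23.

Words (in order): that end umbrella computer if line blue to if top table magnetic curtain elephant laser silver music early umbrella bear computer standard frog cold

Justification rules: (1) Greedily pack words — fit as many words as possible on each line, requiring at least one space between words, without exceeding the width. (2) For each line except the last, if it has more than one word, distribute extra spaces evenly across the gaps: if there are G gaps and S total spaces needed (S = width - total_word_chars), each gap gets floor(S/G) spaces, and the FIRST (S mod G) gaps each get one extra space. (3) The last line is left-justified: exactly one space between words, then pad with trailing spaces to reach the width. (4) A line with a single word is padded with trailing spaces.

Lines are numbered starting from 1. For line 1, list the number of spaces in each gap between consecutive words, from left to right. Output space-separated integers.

Answer: 4 4

Derivation:
Line 1: ['that', 'end', 'umbrella'] (min_width=17, slack=6)
Line 2: ['computer', 'if', 'line', 'blue'] (min_width=21, slack=2)
Line 3: ['to', 'if', 'top', 'table'] (min_width=15, slack=8)
Line 4: ['magnetic', 'curtain'] (min_width=16, slack=7)
Line 5: ['elephant', 'laser', 'silver'] (min_width=21, slack=2)
Line 6: ['music', 'early', 'umbrella'] (min_width=20, slack=3)
Line 7: ['bear', 'computer', 'standard'] (min_width=22, slack=1)
Line 8: ['frog', 'cold'] (min_width=9, slack=14)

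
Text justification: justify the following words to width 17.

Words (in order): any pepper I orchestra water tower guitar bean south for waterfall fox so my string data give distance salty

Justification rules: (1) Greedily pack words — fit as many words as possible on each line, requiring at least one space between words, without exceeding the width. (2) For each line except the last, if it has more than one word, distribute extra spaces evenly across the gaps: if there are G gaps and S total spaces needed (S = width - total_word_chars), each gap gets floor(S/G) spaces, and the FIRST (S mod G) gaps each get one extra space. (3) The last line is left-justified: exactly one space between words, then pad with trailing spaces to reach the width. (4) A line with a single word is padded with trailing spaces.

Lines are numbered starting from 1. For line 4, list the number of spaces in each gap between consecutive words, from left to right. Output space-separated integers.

Answer: 9

Derivation:
Line 1: ['any', 'pepper', 'I'] (min_width=12, slack=5)
Line 2: ['orchestra', 'water'] (min_width=15, slack=2)
Line 3: ['tower', 'guitar', 'bean'] (min_width=17, slack=0)
Line 4: ['south', 'for'] (min_width=9, slack=8)
Line 5: ['waterfall', 'fox', 'so'] (min_width=16, slack=1)
Line 6: ['my', 'string', 'data'] (min_width=14, slack=3)
Line 7: ['give', 'distance'] (min_width=13, slack=4)
Line 8: ['salty'] (min_width=5, slack=12)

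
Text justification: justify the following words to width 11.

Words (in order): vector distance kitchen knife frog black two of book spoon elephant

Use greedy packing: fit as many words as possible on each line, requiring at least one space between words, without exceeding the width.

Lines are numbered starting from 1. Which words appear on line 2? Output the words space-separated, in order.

Line 1: ['vector'] (min_width=6, slack=5)
Line 2: ['distance'] (min_width=8, slack=3)
Line 3: ['kitchen'] (min_width=7, slack=4)
Line 4: ['knife', 'frog'] (min_width=10, slack=1)
Line 5: ['black', 'two'] (min_width=9, slack=2)
Line 6: ['of', 'book'] (min_width=7, slack=4)
Line 7: ['spoon'] (min_width=5, slack=6)
Line 8: ['elephant'] (min_width=8, slack=3)

Answer: distance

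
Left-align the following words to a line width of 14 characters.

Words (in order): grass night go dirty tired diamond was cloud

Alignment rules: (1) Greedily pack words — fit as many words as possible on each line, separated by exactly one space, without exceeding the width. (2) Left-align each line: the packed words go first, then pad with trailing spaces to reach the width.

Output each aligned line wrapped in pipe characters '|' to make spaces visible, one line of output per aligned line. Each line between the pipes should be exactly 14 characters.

Answer: |grass night go|
|dirty tired   |
|diamond was   |
|cloud         |

Derivation:
Line 1: ['grass', 'night', 'go'] (min_width=14, slack=0)
Line 2: ['dirty', 'tired'] (min_width=11, slack=3)
Line 3: ['diamond', 'was'] (min_width=11, slack=3)
Line 4: ['cloud'] (min_width=5, slack=9)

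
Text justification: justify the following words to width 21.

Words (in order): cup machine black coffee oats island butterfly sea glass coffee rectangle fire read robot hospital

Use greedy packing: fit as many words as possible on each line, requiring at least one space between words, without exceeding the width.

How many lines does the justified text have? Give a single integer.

Answer: 5

Derivation:
Line 1: ['cup', 'machine', 'black'] (min_width=17, slack=4)
Line 2: ['coffee', 'oats', 'island'] (min_width=18, slack=3)
Line 3: ['butterfly', 'sea', 'glass'] (min_width=19, slack=2)
Line 4: ['coffee', 'rectangle', 'fire'] (min_width=21, slack=0)
Line 5: ['read', 'robot', 'hospital'] (min_width=19, slack=2)
Total lines: 5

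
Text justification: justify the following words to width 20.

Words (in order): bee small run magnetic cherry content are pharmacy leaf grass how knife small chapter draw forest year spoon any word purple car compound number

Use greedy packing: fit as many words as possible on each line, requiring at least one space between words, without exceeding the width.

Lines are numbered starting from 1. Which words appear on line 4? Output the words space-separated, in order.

Answer: leaf grass how knife

Derivation:
Line 1: ['bee', 'small', 'run'] (min_width=13, slack=7)
Line 2: ['magnetic', 'cherry'] (min_width=15, slack=5)
Line 3: ['content', 'are', 'pharmacy'] (min_width=20, slack=0)
Line 4: ['leaf', 'grass', 'how', 'knife'] (min_width=20, slack=0)
Line 5: ['small', 'chapter', 'draw'] (min_width=18, slack=2)
Line 6: ['forest', 'year', 'spoon'] (min_width=17, slack=3)
Line 7: ['any', 'word', 'purple', 'car'] (min_width=19, slack=1)
Line 8: ['compound', 'number'] (min_width=15, slack=5)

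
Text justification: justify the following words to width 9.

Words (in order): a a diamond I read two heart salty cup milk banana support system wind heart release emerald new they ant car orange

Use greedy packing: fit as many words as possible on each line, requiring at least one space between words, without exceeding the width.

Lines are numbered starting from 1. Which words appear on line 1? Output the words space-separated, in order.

Line 1: ['a', 'a'] (min_width=3, slack=6)
Line 2: ['diamond', 'I'] (min_width=9, slack=0)
Line 3: ['read', 'two'] (min_width=8, slack=1)
Line 4: ['heart'] (min_width=5, slack=4)
Line 5: ['salty', 'cup'] (min_width=9, slack=0)
Line 6: ['milk'] (min_width=4, slack=5)
Line 7: ['banana'] (min_width=6, slack=3)
Line 8: ['support'] (min_width=7, slack=2)
Line 9: ['system'] (min_width=6, slack=3)
Line 10: ['wind'] (min_width=4, slack=5)
Line 11: ['heart'] (min_width=5, slack=4)
Line 12: ['release'] (min_width=7, slack=2)
Line 13: ['emerald'] (min_width=7, slack=2)
Line 14: ['new', 'they'] (min_width=8, slack=1)
Line 15: ['ant', 'car'] (min_width=7, slack=2)
Line 16: ['orange'] (min_width=6, slack=3)

Answer: a a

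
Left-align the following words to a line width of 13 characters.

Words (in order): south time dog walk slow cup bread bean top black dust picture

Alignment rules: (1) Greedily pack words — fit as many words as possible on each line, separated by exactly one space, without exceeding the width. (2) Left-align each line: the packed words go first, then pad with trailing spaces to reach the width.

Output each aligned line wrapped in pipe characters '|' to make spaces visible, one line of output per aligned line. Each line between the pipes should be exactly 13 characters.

Line 1: ['south', 'time'] (min_width=10, slack=3)
Line 2: ['dog', 'walk', 'slow'] (min_width=13, slack=0)
Line 3: ['cup', 'bread'] (min_width=9, slack=4)
Line 4: ['bean', 'top'] (min_width=8, slack=5)
Line 5: ['black', 'dust'] (min_width=10, slack=3)
Line 6: ['picture'] (min_width=7, slack=6)

Answer: |south time   |
|dog walk slow|
|cup bread    |
|bean top     |
|black dust   |
|picture      |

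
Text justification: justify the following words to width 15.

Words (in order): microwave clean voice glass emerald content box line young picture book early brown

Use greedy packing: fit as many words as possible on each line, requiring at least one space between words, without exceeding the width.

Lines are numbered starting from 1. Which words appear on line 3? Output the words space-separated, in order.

Answer: emerald content

Derivation:
Line 1: ['microwave', 'clean'] (min_width=15, slack=0)
Line 2: ['voice', 'glass'] (min_width=11, slack=4)
Line 3: ['emerald', 'content'] (min_width=15, slack=0)
Line 4: ['box', 'line', 'young'] (min_width=14, slack=1)
Line 5: ['picture', 'book'] (min_width=12, slack=3)
Line 6: ['early', 'brown'] (min_width=11, slack=4)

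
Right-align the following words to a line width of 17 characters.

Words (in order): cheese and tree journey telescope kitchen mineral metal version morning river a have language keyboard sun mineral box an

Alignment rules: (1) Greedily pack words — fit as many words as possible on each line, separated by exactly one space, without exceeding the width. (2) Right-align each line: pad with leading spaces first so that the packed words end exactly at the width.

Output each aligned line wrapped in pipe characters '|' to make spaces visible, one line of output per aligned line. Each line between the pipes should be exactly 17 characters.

Line 1: ['cheese', 'and', 'tree'] (min_width=15, slack=2)
Line 2: ['journey', 'telescope'] (min_width=17, slack=0)
Line 3: ['kitchen', 'mineral'] (min_width=15, slack=2)
Line 4: ['metal', 'version'] (min_width=13, slack=4)
Line 5: ['morning', 'river', 'a'] (min_width=15, slack=2)
Line 6: ['have', 'language'] (min_width=13, slack=4)
Line 7: ['keyboard', 'sun'] (min_width=12, slack=5)
Line 8: ['mineral', 'box', 'an'] (min_width=14, slack=3)

Answer: |  cheese and tree|
|journey telescope|
|  kitchen mineral|
|    metal version|
|  morning river a|
|    have language|
|     keyboard sun|
|   mineral box an|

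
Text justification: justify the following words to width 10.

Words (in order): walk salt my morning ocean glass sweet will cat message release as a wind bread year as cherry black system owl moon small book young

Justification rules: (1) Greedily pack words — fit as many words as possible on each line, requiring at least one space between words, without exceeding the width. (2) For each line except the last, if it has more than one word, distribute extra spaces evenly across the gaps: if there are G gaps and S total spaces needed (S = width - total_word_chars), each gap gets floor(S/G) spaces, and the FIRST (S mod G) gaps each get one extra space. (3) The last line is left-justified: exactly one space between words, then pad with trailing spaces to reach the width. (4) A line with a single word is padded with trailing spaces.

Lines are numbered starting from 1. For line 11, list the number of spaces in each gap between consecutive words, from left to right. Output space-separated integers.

Line 1: ['walk', 'salt'] (min_width=9, slack=1)
Line 2: ['my', 'morning'] (min_width=10, slack=0)
Line 3: ['ocean'] (min_width=5, slack=5)
Line 4: ['glass'] (min_width=5, slack=5)
Line 5: ['sweet', 'will'] (min_width=10, slack=0)
Line 6: ['cat'] (min_width=3, slack=7)
Line 7: ['message'] (min_width=7, slack=3)
Line 8: ['release', 'as'] (min_width=10, slack=0)
Line 9: ['a', 'wind'] (min_width=6, slack=4)
Line 10: ['bread', 'year'] (min_width=10, slack=0)
Line 11: ['as', 'cherry'] (min_width=9, slack=1)
Line 12: ['black'] (min_width=5, slack=5)
Line 13: ['system', 'owl'] (min_width=10, slack=0)
Line 14: ['moon', 'small'] (min_width=10, slack=0)
Line 15: ['book', 'young'] (min_width=10, slack=0)

Answer: 2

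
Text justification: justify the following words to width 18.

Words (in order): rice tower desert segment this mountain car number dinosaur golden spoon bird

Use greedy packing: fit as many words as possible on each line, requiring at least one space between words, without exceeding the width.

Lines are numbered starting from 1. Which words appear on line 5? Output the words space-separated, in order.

Answer: golden spoon bird

Derivation:
Line 1: ['rice', 'tower', 'desert'] (min_width=17, slack=1)
Line 2: ['segment', 'this'] (min_width=12, slack=6)
Line 3: ['mountain', 'car'] (min_width=12, slack=6)
Line 4: ['number', 'dinosaur'] (min_width=15, slack=3)
Line 5: ['golden', 'spoon', 'bird'] (min_width=17, slack=1)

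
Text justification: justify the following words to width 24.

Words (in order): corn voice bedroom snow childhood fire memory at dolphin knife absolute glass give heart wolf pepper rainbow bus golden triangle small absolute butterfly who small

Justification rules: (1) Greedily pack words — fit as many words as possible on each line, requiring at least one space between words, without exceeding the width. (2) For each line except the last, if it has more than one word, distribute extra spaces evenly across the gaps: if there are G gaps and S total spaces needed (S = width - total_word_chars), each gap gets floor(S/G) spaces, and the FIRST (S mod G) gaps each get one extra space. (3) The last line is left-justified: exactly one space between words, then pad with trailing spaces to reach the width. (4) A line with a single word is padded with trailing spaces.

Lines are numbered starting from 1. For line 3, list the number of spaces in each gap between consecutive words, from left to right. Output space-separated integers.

Line 1: ['corn', 'voice', 'bedroom', 'snow'] (min_width=23, slack=1)
Line 2: ['childhood', 'fire', 'memory', 'at'] (min_width=24, slack=0)
Line 3: ['dolphin', 'knife', 'absolute'] (min_width=22, slack=2)
Line 4: ['glass', 'give', 'heart', 'wolf'] (min_width=21, slack=3)
Line 5: ['pepper', 'rainbow', 'bus'] (min_width=18, slack=6)
Line 6: ['golden', 'triangle', 'small'] (min_width=21, slack=3)
Line 7: ['absolute', 'butterfly', 'who'] (min_width=22, slack=2)
Line 8: ['small'] (min_width=5, slack=19)

Answer: 2 2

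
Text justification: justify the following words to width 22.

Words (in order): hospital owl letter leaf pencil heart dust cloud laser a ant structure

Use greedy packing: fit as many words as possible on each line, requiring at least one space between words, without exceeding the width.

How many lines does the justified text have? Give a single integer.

Line 1: ['hospital', 'owl', 'letter'] (min_width=19, slack=3)
Line 2: ['leaf', 'pencil', 'heart', 'dust'] (min_width=22, slack=0)
Line 3: ['cloud', 'laser', 'a', 'ant'] (min_width=17, slack=5)
Line 4: ['structure'] (min_width=9, slack=13)
Total lines: 4

Answer: 4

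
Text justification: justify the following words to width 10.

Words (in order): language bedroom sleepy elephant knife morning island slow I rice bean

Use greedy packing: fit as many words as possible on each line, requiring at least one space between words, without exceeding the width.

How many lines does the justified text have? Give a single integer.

Line 1: ['language'] (min_width=8, slack=2)
Line 2: ['bedroom'] (min_width=7, slack=3)
Line 3: ['sleepy'] (min_width=6, slack=4)
Line 4: ['elephant'] (min_width=8, slack=2)
Line 5: ['knife'] (min_width=5, slack=5)
Line 6: ['morning'] (min_width=7, slack=3)
Line 7: ['island'] (min_width=6, slack=4)
Line 8: ['slow', 'I'] (min_width=6, slack=4)
Line 9: ['rice', 'bean'] (min_width=9, slack=1)
Total lines: 9

Answer: 9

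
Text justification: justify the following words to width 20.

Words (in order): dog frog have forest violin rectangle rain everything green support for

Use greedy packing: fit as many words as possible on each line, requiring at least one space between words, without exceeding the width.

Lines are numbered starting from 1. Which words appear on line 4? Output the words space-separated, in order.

Line 1: ['dog', 'frog', 'have', 'forest'] (min_width=20, slack=0)
Line 2: ['violin', 'rectangle'] (min_width=16, slack=4)
Line 3: ['rain', 'everything'] (min_width=15, slack=5)
Line 4: ['green', 'support', 'for'] (min_width=17, slack=3)

Answer: green support for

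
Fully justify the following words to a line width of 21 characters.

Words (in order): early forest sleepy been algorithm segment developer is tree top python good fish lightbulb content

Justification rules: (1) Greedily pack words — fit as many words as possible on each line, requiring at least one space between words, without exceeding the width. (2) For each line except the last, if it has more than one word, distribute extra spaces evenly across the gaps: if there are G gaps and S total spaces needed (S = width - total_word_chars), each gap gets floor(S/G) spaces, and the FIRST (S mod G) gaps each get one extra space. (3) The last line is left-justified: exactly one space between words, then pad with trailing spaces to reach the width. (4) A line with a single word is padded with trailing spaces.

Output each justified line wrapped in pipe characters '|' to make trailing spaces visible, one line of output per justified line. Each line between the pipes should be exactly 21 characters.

Line 1: ['early', 'forest', 'sleepy'] (min_width=19, slack=2)
Line 2: ['been', 'algorithm'] (min_width=14, slack=7)
Line 3: ['segment', 'developer', 'is'] (min_width=20, slack=1)
Line 4: ['tree', 'top', 'python', 'good'] (min_width=20, slack=1)
Line 5: ['fish', 'lightbulb'] (min_width=14, slack=7)
Line 6: ['content'] (min_width=7, slack=14)

Answer: |early  forest  sleepy|
|been        algorithm|
|segment  developer is|
|tree  top python good|
|fish        lightbulb|
|content              |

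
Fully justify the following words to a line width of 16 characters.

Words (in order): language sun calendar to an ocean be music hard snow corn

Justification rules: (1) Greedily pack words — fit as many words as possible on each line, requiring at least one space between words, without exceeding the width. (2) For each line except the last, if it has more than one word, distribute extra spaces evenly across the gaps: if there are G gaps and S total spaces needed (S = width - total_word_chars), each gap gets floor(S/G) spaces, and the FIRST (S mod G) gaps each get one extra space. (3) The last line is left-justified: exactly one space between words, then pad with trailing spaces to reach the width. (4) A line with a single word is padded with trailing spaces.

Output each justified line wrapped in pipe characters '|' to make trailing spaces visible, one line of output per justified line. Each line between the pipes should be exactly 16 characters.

Answer: |language     sun|
|calendar  to  an|
|ocean  be  music|
|hard snow corn  |

Derivation:
Line 1: ['language', 'sun'] (min_width=12, slack=4)
Line 2: ['calendar', 'to', 'an'] (min_width=14, slack=2)
Line 3: ['ocean', 'be', 'music'] (min_width=14, slack=2)
Line 4: ['hard', 'snow', 'corn'] (min_width=14, slack=2)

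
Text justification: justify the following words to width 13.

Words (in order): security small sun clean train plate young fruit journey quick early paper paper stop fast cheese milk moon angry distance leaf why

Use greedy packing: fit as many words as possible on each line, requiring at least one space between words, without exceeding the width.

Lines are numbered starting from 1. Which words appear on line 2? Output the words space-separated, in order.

Line 1: ['security'] (min_width=8, slack=5)
Line 2: ['small', 'sun'] (min_width=9, slack=4)
Line 3: ['clean', 'train'] (min_width=11, slack=2)
Line 4: ['plate', 'young'] (min_width=11, slack=2)
Line 5: ['fruit', 'journey'] (min_width=13, slack=0)
Line 6: ['quick', 'early'] (min_width=11, slack=2)
Line 7: ['paper', 'paper'] (min_width=11, slack=2)
Line 8: ['stop', 'fast'] (min_width=9, slack=4)
Line 9: ['cheese', 'milk'] (min_width=11, slack=2)
Line 10: ['moon', 'angry'] (min_width=10, slack=3)
Line 11: ['distance', 'leaf'] (min_width=13, slack=0)
Line 12: ['why'] (min_width=3, slack=10)

Answer: small sun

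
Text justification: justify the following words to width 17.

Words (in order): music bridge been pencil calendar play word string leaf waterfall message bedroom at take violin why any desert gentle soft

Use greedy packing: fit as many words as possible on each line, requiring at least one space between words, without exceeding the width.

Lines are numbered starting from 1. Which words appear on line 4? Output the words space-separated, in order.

Answer: leaf waterfall

Derivation:
Line 1: ['music', 'bridge', 'been'] (min_width=17, slack=0)
Line 2: ['pencil', 'calendar'] (min_width=15, slack=2)
Line 3: ['play', 'word', 'string'] (min_width=16, slack=1)
Line 4: ['leaf', 'waterfall'] (min_width=14, slack=3)
Line 5: ['message', 'bedroom'] (min_width=15, slack=2)
Line 6: ['at', 'take', 'violin'] (min_width=14, slack=3)
Line 7: ['why', 'any', 'desert'] (min_width=14, slack=3)
Line 8: ['gentle', 'soft'] (min_width=11, slack=6)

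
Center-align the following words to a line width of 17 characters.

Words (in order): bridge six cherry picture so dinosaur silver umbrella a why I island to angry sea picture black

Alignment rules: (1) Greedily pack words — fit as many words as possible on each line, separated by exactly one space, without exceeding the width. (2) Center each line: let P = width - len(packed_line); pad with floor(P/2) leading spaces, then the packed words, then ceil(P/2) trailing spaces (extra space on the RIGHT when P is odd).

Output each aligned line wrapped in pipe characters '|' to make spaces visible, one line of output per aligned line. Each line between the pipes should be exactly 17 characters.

Answer: |bridge six cherry|
|   picture so    |
| dinosaur silver |
|umbrella a why I |
| island to angry |
|sea picture black|

Derivation:
Line 1: ['bridge', 'six', 'cherry'] (min_width=17, slack=0)
Line 2: ['picture', 'so'] (min_width=10, slack=7)
Line 3: ['dinosaur', 'silver'] (min_width=15, slack=2)
Line 4: ['umbrella', 'a', 'why', 'I'] (min_width=16, slack=1)
Line 5: ['island', 'to', 'angry'] (min_width=15, slack=2)
Line 6: ['sea', 'picture', 'black'] (min_width=17, slack=0)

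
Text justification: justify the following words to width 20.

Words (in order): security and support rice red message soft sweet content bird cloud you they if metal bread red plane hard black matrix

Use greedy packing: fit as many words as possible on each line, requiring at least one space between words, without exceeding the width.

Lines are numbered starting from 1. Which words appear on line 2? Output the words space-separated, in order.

Answer: rice red message

Derivation:
Line 1: ['security', 'and', 'support'] (min_width=20, slack=0)
Line 2: ['rice', 'red', 'message'] (min_width=16, slack=4)
Line 3: ['soft', 'sweet', 'content'] (min_width=18, slack=2)
Line 4: ['bird', 'cloud', 'you', 'they'] (min_width=19, slack=1)
Line 5: ['if', 'metal', 'bread', 'red'] (min_width=18, slack=2)
Line 6: ['plane', 'hard', 'black'] (min_width=16, slack=4)
Line 7: ['matrix'] (min_width=6, slack=14)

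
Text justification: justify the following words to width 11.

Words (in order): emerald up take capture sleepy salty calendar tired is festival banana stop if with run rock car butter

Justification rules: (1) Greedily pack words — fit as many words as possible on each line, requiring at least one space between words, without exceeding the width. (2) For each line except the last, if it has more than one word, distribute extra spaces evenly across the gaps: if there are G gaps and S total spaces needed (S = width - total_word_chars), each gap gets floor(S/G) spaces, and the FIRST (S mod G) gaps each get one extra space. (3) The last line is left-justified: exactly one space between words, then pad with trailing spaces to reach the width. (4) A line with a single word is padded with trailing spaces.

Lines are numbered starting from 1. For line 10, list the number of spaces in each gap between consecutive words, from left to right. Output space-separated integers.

Answer: 1 1

Derivation:
Line 1: ['emerald', 'up'] (min_width=10, slack=1)
Line 2: ['take'] (min_width=4, slack=7)
Line 3: ['capture'] (min_width=7, slack=4)
Line 4: ['sleepy'] (min_width=6, slack=5)
Line 5: ['salty'] (min_width=5, slack=6)
Line 6: ['calendar'] (min_width=8, slack=3)
Line 7: ['tired', 'is'] (min_width=8, slack=3)
Line 8: ['festival'] (min_width=8, slack=3)
Line 9: ['banana', 'stop'] (min_width=11, slack=0)
Line 10: ['if', 'with', 'run'] (min_width=11, slack=0)
Line 11: ['rock', 'car'] (min_width=8, slack=3)
Line 12: ['butter'] (min_width=6, slack=5)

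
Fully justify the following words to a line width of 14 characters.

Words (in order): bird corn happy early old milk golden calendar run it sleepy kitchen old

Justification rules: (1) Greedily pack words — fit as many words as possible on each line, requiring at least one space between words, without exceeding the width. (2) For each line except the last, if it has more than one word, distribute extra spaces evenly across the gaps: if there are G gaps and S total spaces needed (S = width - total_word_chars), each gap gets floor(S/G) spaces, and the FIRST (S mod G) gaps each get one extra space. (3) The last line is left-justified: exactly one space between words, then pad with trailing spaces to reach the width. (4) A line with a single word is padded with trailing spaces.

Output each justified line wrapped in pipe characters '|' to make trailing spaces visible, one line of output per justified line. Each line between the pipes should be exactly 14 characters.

Line 1: ['bird', 'corn'] (min_width=9, slack=5)
Line 2: ['happy', 'early'] (min_width=11, slack=3)
Line 3: ['old', 'milk'] (min_width=8, slack=6)
Line 4: ['golden'] (min_width=6, slack=8)
Line 5: ['calendar', 'run'] (min_width=12, slack=2)
Line 6: ['it', 'sleepy'] (min_width=9, slack=5)
Line 7: ['kitchen', 'old'] (min_width=11, slack=3)

Answer: |bird      corn|
|happy    early|
|old       milk|
|golden        |
|calendar   run|
|it      sleepy|
|kitchen old   |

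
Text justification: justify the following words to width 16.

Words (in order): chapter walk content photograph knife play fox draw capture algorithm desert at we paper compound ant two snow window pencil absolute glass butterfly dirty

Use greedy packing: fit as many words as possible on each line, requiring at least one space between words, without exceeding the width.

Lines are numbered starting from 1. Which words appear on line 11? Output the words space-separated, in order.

Line 1: ['chapter', 'walk'] (min_width=12, slack=4)
Line 2: ['content'] (min_width=7, slack=9)
Line 3: ['photograph', 'knife'] (min_width=16, slack=0)
Line 4: ['play', 'fox', 'draw'] (min_width=13, slack=3)
Line 5: ['capture'] (min_width=7, slack=9)
Line 6: ['algorithm', 'desert'] (min_width=16, slack=0)
Line 7: ['at', 'we', 'paper'] (min_width=11, slack=5)
Line 8: ['compound', 'ant', 'two'] (min_width=16, slack=0)
Line 9: ['snow', 'window'] (min_width=11, slack=5)
Line 10: ['pencil', 'absolute'] (min_width=15, slack=1)
Line 11: ['glass', 'butterfly'] (min_width=15, slack=1)
Line 12: ['dirty'] (min_width=5, slack=11)

Answer: glass butterfly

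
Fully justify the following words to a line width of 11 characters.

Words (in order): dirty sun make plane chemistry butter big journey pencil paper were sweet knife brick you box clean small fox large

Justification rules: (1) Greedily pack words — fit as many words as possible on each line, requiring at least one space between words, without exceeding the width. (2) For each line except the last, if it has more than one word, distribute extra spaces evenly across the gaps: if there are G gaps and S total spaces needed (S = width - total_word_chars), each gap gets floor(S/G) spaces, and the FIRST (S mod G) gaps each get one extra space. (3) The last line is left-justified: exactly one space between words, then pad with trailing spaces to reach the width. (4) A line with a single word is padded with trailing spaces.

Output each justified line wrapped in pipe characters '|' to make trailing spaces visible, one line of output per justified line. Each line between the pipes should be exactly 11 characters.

Line 1: ['dirty', 'sun'] (min_width=9, slack=2)
Line 2: ['make', 'plane'] (min_width=10, slack=1)
Line 3: ['chemistry'] (min_width=9, slack=2)
Line 4: ['butter', 'big'] (min_width=10, slack=1)
Line 5: ['journey'] (min_width=7, slack=4)
Line 6: ['pencil'] (min_width=6, slack=5)
Line 7: ['paper', 'were'] (min_width=10, slack=1)
Line 8: ['sweet', 'knife'] (min_width=11, slack=0)
Line 9: ['brick', 'you'] (min_width=9, slack=2)
Line 10: ['box', 'clean'] (min_width=9, slack=2)
Line 11: ['small', 'fox'] (min_width=9, slack=2)
Line 12: ['large'] (min_width=5, slack=6)

Answer: |dirty   sun|
|make  plane|
|chemistry  |
|butter  big|
|journey    |
|pencil     |
|paper  were|
|sweet knife|
|brick   you|
|box   clean|
|small   fox|
|large      |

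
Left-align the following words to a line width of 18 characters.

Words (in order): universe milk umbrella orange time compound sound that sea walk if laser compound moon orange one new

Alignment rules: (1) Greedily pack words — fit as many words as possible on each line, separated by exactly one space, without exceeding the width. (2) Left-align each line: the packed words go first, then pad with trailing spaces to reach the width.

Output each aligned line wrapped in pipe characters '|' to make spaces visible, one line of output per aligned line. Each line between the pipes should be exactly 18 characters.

Line 1: ['universe', 'milk'] (min_width=13, slack=5)
Line 2: ['umbrella', 'orange'] (min_width=15, slack=3)
Line 3: ['time', 'compound'] (min_width=13, slack=5)
Line 4: ['sound', 'that', 'sea'] (min_width=14, slack=4)
Line 5: ['walk', 'if', 'laser'] (min_width=13, slack=5)
Line 6: ['compound', 'moon'] (min_width=13, slack=5)
Line 7: ['orange', 'one', 'new'] (min_width=14, slack=4)

Answer: |universe milk     |
|umbrella orange   |
|time compound     |
|sound that sea    |
|walk if laser     |
|compound moon     |
|orange one new    |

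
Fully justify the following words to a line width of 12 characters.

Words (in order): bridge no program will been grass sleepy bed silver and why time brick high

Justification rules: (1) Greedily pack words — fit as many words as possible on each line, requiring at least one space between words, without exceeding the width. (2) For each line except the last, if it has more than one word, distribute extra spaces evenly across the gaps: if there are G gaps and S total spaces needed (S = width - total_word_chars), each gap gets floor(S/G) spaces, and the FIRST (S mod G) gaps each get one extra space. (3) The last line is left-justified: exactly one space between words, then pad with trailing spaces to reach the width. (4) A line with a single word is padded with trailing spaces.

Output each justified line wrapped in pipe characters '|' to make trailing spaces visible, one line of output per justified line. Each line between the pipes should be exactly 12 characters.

Answer: |bridge    no|
|program will|
|been   grass|
|sleepy   bed|
|silver   and|
|why     time|
|brick high  |

Derivation:
Line 1: ['bridge', 'no'] (min_width=9, slack=3)
Line 2: ['program', 'will'] (min_width=12, slack=0)
Line 3: ['been', 'grass'] (min_width=10, slack=2)
Line 4: ['sleepy', 'bed'] (min_width=10, slack=2)
Line 5: ['silver', 'and'] (min_width=10, slack=2)
Line 6: ['why', 'time'] (min_width=8, slack=4)
Line 7: ['brick', 'high'] (min_width=10, slack=2)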